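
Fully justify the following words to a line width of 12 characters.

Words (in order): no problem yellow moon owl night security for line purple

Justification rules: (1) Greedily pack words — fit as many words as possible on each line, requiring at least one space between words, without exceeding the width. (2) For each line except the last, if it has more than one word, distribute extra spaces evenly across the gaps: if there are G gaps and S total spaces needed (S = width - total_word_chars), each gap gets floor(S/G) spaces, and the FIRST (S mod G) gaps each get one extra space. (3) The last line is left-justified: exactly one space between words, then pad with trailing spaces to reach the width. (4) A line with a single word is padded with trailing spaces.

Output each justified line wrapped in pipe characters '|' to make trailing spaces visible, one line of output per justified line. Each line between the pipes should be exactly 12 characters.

Line 1: ['no', 'problem'] (min_width=10, slack=2)
Line 2: ['yellow', 'moon'] (min_width=11, slack=1)
Line 3: ['owl', 'night'] (min_width=9, slack=3)
Line 4: ['security', 'for'] (min_width=12, slack=0)
Line 5: ['line', 'purple'] (min_width=11, slack=1)

Answer: |no   problem|
|yellow  moon|
|owl    night|
|security for|
|line purple |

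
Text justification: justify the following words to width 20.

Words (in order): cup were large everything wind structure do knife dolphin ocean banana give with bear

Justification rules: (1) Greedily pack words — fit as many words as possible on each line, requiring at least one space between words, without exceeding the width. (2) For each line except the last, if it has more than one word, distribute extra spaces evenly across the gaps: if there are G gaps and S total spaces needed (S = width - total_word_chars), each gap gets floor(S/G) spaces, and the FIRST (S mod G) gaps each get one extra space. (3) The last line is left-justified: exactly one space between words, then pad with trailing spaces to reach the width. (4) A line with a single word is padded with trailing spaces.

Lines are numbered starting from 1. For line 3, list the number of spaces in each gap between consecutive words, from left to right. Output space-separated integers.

Line 1: ['cup', 'were', 'large'] (min_width=14, slack=6)
Line 2: ['everything', 'wind'] (min_width=15, slack=5)
Line 3: ['structure', 'do', 'knife'] (min_width=18, slack=2)
Line 4: ['dolphin', 'ocean', 'banana'] (min_width=20, slack=0)
Line 5: ['give', 'with', 'bear'] (min_width=14, slack=6)

Answer: 2 2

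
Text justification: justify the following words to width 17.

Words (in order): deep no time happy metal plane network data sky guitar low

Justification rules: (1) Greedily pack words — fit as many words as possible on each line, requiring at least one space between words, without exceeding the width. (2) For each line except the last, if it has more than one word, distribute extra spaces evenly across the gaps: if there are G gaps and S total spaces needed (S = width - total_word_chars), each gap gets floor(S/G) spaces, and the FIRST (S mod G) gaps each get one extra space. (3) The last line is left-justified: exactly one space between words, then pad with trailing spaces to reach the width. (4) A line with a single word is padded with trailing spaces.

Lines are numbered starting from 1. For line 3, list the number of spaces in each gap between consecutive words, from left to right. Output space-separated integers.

Line 1: ['deep', 'no', 'time'] (min_width=12, slack=5)
Line 2: ['happy', 'metal', 'plane'] (min_width=17, slack=0)
Line 3: ['network', 'data', 'sky'] (min_width=16, slack=1)
Line 4: ['guitar', 'low'] (min_width=10, slack=7)

Answer: 2 1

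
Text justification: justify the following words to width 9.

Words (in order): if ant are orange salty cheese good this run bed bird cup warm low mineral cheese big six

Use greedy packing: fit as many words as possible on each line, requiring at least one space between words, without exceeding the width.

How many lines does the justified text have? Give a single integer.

Answer: 12

Derivation:
Line 1: ['if', 'ant'] (min_width=6, slack=3)
Line 2: ['are'] (min_width=3, slack=6)
Line 3: ['orange'] (min_width=6, slack=3)
Line 4: ['salty'] (min_width=5, slack=4)
Line 5: ['cheese'] (min_width=6, slack=3)
Line 6: ['good', 'this'] (min_width=9, slack=0)
Line 7: ['run', 'bed'] (min_width=7, slack=2)
Line 8: ['bird', 'cup'] (min_width=8, slack=1)
Line 9: ['warm', 'low'] (min_width=8, slack=1)
Line 10: ['mineral'] (min_width=7, slack=2)
Line 11: ['cheese'] (min_width=6, slack=3)
Line 12: ['big', 'six'] (min_width=7, slack=2)
Total lines: 12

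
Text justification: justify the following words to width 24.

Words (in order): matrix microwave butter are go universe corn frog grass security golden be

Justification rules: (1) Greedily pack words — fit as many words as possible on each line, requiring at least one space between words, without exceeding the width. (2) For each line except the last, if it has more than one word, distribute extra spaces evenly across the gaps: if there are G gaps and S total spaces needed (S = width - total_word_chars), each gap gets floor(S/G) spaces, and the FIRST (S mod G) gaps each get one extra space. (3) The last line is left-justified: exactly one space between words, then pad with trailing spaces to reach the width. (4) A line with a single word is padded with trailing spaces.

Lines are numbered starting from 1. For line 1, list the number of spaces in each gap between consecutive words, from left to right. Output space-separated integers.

Answer: 2 1

Derivation:
Line 1: ['matrix', 'microwave', 'butter'] (min_width=23, slack=1)
Line 2: ['are', 'go', 'universe', 'corn'] (min_width=20, slack=4)
Line 3: ['frog', 'grass', 'security'] (min_width=19, slack=5)
Line 4: ['golden', 'be'] (min_width=9, slack=15)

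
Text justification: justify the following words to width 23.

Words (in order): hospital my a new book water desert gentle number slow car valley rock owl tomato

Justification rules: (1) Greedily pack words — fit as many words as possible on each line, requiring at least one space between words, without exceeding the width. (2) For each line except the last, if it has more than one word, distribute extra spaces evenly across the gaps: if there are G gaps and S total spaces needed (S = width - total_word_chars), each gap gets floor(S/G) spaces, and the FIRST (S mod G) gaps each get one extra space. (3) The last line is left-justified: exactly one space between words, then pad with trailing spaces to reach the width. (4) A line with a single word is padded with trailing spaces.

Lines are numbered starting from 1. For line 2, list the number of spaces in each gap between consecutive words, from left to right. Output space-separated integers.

Line 1: ['hospital', 'my', 'a', 'new', 'book'] (min_width=22, slack=1)
Line 2: ['water', 'desert', 'gentle'] (min_width=19, slack=4)
Line 3: ['number', 'slow', 'car', 'valley'] (min_width=22, slack=1)
Line 4: ['rock', 'owl', 'tomato'] (min_width=15, slack=8)

Answer: 3 3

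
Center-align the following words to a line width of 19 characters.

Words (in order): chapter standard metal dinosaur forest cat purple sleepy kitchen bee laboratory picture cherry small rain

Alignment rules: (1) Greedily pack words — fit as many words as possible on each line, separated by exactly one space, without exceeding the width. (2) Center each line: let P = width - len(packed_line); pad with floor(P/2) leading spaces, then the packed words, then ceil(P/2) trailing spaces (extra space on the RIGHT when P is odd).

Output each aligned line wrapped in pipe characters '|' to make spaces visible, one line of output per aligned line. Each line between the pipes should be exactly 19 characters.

Line 1: ['chapter', 'standard'] (min_width=16, slack=3)
Line 2: ['metal', 'dinosaur'] (min_width=14, slack=5)
Line 3: ['forest', 'cat', 'purple'] (min_width=17, slack=2)
Line 4: ['sleepy', 'kitchen', 'bee'] (min_width=18, slack=1)
Line 5: ['laboratory', 'picture'] (min_width=18, slack=1)
Line 6: ['cherry', 'small', 'rain'] (min_width=17, slack=2)

Answer: | chapter standard  |
|  metal dinosaur   |
| forest cat purple |
|sleepy kitchen bee |
|laboratory picture |
| cherry small rain |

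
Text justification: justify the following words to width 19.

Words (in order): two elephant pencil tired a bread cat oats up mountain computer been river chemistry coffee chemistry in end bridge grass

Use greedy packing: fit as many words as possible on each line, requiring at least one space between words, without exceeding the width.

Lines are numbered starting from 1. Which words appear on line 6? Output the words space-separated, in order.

Answer: chemistry in end

Derivation:
Line 1: ['two', 'elephant', 'pencil'] (min_width=19, slack=0)
Line 2: ['tired', 'a', 'bread', 'cat'] (min_width=17, slack=2)
Line 3: ['oats', 'up', 'mountain'] (min_width=16, slack=3)
Line 4: ['computer', 'been', 'river'] (min_width=19, slack=0)
Line 5: ['chemistry', 'coffee'] (min_width=16, slack=3)
Line 6: ['chemistry', 'in', 'end'] (min_width=16, slack=3)
Line 7: ['bridge', 'grass'] (min_width=12, slack=7)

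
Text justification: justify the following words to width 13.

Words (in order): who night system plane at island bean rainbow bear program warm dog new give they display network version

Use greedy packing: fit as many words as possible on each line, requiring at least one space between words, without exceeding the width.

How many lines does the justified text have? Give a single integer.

Line 1: ['who', 'night'] (min_width=9, slack=4)
Line 2: ['system', 'plane'] (min_width=12, slack=1)
Line 3: ['at', 'island'] (min_width=9, slack=4)
Line 4: ['bean', 'rainbow'] (min_width=12, slack=1)
Line 5: ['bear', 'program'] (min_width=12, slack=1)
Line 6: ['warm', 'dog', 'new'] (min_width=12, slack=1)
Line 7: ['give', 'they'] (min_width=9, slack=4)
Line 8: ['display'] (min_width=7, slack=6)
Line 9: ['network'] (min_width=7, slack=6)
Line 10: ['version'] (min_width=7, slack=6)
Total lines: 10

Answer: 10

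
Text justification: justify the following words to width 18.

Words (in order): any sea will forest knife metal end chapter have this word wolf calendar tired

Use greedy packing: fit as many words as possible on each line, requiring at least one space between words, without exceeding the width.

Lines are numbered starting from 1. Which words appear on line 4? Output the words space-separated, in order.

Answer: this word wolf

Derivation:
Line 1: ['any', 'sea', 'will'] (min_width=12, slack=6)
Line 2: ['forest', 'knife', 'metal'] (min_width=18, slack=0)
Line 3: ['end', 'chapter', 'have'] (min_width=16, slack=2)
Line 4: ['this', 'word', 'wolf'] (min_width=14, slack=4)
Line 5: ['calendar', 'tired'] (min_width=14, slack=4)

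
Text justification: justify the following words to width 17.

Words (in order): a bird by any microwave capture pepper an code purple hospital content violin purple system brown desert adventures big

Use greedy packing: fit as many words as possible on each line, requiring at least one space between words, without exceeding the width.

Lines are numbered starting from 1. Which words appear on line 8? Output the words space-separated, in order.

Answer: adventures big

Derivation:
Line 1: ['a', 'bird', 'by', 'any'] (min_width=13, slack=4)
Line 2: ['microwave', 'capture'] (min_width=17, slack=0)
Line 3: ['pepper', 'an', 'code'] (min_width=14, slack=3)
Line 4: ['purple', 'hospital'] (min_width=15, slack=2)
Line 5: ['content', 'violin'] (min_width=14, slack=3)
Line 6: ['purple', 'system'] (min_width=13, slack=4)
Line 7: ['brown', 'desert'] (min_width=12, slack=5)
Line 8: ['adventures', 'big'] (min_width=14, slack=3)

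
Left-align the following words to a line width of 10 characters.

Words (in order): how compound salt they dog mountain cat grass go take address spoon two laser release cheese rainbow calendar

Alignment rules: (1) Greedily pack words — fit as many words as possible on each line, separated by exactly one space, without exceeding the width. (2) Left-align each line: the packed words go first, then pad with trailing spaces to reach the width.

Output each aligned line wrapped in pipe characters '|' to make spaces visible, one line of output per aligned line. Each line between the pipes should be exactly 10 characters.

Line 1: ['how'] (min_width=3, slack=7)
Line 2: ['compound'] (min_width=8, slack=2)
Line 3: ['salt', 'they'] (min_width=9, slack=1)
Line 4: ['dog'] (min_width=3, slack=7)
Line 5: ['mountain'] (min_width=8, slack=2)
Line 6: ['cat', 'grass'] (min_width=9, slack=1)
Line 7: ['go', 'take'] (min_width=7, slack=3)
Line 8: ['address'] (min_width=7, slack=3)
Line 9: ['spoon', 'two'] (min_width=9, slack=1)
Line 10: ['laser'] (min_width=5, slack=5)
Line 11: ['release'] (min_width=7, slack=3)
Line 12: ['cheese'] (min_width=6, slack=4)
Line 13: ['rainbow'] (min_width=7, slack=3)
Line 14: ['calendar'] (min_width=8, slack=2)

Answer: |how       |
|compound  |
|salt they |
|dog       |
|mountain  |
|cat grass |
|go take   |
|address   |
|spoon two |
|laser     |
|release   |
|cheese    |
|rainbow   |
|calendar  |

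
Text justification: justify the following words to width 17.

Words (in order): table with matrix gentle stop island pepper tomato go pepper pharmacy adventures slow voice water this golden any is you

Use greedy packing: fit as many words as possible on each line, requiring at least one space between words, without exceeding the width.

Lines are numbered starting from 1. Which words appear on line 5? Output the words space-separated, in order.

Answer: pharmacy

Derivation:
Line 1: ['table', 'with', 'matrix'] (min_width=17, slack=0)
Line 2: ['gentle', 'stop'] (min_width=11, slack=6)
Line 3: ['island', 'pepper'] (min_width=13, slack=4)
Line 4: ['tomato', 'go', 'pepper'] (min_width=16, slack=1)
Line 5: ['pharmacy'] (min_width=8, slack=9)
Line 6: ['adventures', 'slow'] (min_width=15, slack=2)
Line 7: ['voice', 'water', 'this'] (min_width=16, slack=1)
Line 8: ['golden', 'any', 'is', 'you'] (min_width=17, slack=0)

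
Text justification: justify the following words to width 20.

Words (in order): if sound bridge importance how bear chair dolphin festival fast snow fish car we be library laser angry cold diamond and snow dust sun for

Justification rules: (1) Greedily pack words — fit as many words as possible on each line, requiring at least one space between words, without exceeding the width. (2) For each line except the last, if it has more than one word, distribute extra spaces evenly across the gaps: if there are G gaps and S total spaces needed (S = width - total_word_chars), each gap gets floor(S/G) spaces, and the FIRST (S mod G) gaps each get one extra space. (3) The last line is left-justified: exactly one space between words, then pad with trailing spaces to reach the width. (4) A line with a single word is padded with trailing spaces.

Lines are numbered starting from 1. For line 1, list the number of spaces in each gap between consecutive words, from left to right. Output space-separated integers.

Answer: 4 3

Derivation:
Line 1: ['if', 'sound', 'bridge'] (min_width=15, slack=5)
Line 2: ['importance', 'how', 'bear'] (min_width=19, slack=1)
Line 3: ['chair', 'dolphin'] (min_width=13, slack=7)
Line 4: ['festival', 'fast', 'snow'] (min_width=18, slack=2)
Line 5: ['fish', 'car', 'we', 'be'] (min_width=14, slack=6)
Line 6: ['library', 'laser', 'angry'] (min_width=19, slack=1)
Line 7: ['cold', 'diamond', 'and'] (min_width=16, slack=4)
Line 8: ['snow', 'dust', 'sun', 'for'] (min_width=17, slack=3)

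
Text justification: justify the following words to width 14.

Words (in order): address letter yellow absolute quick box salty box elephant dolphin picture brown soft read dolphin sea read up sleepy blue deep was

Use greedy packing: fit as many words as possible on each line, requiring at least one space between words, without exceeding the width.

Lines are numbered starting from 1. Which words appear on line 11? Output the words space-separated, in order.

Line 1: ['address', 'letter'] (min_width=14, slack=0)
Line 2: ['yellow'] (min_width=6, slack=8)
Line 3: ['absolute', 'quick'] (min_width=14, slack=0)
Line 4: ['box', 'salty', 'box'] (min_width=13, slack=1)
Line 5: ['elephant'] (min_width=8, slack=6)
Line 6: ['dolphin'] (min_width=7, slack=7)
Line 7: ['picture', 'brown'] (min_width=13, slack=1)
Line 8: ['soft', 'read'] (min_width=9, slack=5)
Line 9: ['dolphin', 'sea'] (min_width=11, slack=3)
Line 10: ['read', 'up', 'sleepy'] (min_width=14, slack=0)
Line 11: ['blue', 'deep', 'was'] (min_width=13, slack=1)

Answer: blue deep was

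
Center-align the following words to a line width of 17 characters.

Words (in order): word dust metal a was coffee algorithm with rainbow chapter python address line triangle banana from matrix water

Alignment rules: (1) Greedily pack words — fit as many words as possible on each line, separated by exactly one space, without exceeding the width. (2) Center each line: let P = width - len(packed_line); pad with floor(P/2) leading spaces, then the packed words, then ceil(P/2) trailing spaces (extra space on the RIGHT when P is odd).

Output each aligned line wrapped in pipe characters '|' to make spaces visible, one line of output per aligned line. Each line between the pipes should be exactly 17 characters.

Line 1: ['word', 'dust', 'metal', 'a'] (min_width=17, slack=0)
Line 2: ['was', 'coffee'] (min_width=10, slack=7)
Line 3: ['algorithm', 'with'] (min_width=14, slack=3)
Line 4: ['rainbow', 'chapter'] (min_width=15, slack=2)
Line 5: ['python', 'address'] (min_width=14, slack=3)
Line 6: ['line', 'triangle'] (min_width=13, slack=4)
Line 7: ['banana', 'from'] (min_width=11, slack=6)
Line 8: ['matrix', 'water'] (min_width=12, slack=5)

Answer: |word dust metal a|
|   was coffee    |
| algorithm with  |
| rainbow chapter |
| python address  |
|  line triangle  |
|   banana from   |
|  matrix water   |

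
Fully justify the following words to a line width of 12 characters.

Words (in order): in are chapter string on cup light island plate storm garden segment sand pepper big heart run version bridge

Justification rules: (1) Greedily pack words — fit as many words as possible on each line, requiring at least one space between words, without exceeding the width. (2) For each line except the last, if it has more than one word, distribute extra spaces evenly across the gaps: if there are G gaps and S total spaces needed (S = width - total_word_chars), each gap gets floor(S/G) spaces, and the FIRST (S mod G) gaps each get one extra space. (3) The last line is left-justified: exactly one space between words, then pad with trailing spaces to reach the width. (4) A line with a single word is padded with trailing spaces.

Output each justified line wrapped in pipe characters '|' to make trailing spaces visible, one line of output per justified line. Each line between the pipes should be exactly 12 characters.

Answer: |in       are|
|chapter     |
|string    on|
|cup    light|
|island plate|
|storm garden|
|segment sand|
|pepper   big|
|heart    run|
|version     |
|bridge      |

Derivation:
Line 1: ['in', 'are'] (min_width=6, slack=6)
Line 2: ['chapter'] (min_width=7, slack=5)
Line 3: ['string', 'on'] (min_width=9, slack=3)
Line 4: ['cup', 'light'] (min_width=9, slack=3)
Line 5: ['island', 'plate'] (min_width=12, slack=0)
Line 6: ['storm', 'garden'] (min_width=12, slack=0)
Line 7: ['segment', 'sand'] (min_width=12, slack=0)
Line 8: ['pepper', 'big'] (min_width=10, slack=2)
Line 9: ['heart', 'run'] (min_width=9, slack=3)
Line 10: ['version'] (min_width=7, slack=5)
Line 11: ['bridge'] (min_width=6, slack=6)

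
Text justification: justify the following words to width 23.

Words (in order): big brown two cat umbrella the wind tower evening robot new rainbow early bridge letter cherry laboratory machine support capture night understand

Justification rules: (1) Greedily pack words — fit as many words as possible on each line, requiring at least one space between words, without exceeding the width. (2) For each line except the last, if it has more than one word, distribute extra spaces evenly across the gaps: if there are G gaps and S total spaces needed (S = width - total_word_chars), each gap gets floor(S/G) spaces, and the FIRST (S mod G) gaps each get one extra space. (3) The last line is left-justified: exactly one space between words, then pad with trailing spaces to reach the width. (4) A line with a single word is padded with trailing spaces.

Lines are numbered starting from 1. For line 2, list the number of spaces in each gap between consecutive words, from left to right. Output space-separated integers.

Line 1: ['big', 'brown', 'two', 'cat'] (min_width=17, slack=6)
Line 2: ['umbrella', 'the', 'wind', 'tower'] (min_width=23, slack=0)
Line 3: ['evening', 'robot', 'new'] (min_width=17, slack=6)
Line 4: ['rainbow', 'early', 'bridge'] (min_width=20, slack=3)
Line 5: ['letter', 'cherry'] (min_width=13, slack=10)
Line 6: ['laboratory', 'machine'] (min_width=18, slack=5)
Line 7: ['support', 'capture', 'night'] (min_width=21, slack=2)
Line 8: ['understand'] (min_width=10, slack=13)

Answer: 1 1 1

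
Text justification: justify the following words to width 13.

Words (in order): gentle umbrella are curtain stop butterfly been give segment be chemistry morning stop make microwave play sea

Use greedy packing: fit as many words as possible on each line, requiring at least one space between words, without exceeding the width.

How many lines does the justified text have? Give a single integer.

Line 1: ['gentle'] (min_width=6, slack=7)
Line 2: ['umbrella', 'are'] (min_width=12, slack=1)
Line 3: ['curtain', 'stop'] (min_width=12, slack=1)
Line 4: ['butterfly'] (min_width=9, slack=4)
Line 5: ['been', 'give'] (min_width=9, slack=4)
Line 6: ['segment', 'be'] (min_width=10, slack=3)
Line 7: ['chemistry'] (min_width=9, slack=4)
Line 8: ['morning', 'stop'] (min_width=12, slack=1)
Line 9: ['make'] (min_width=4, slack=9)
Line 10: ['microwave'] (min_width=9, slack=4)
Line 11: ['play', 'sea'] (min_width=8, slack=5)
Total lines: 11

Answer: 11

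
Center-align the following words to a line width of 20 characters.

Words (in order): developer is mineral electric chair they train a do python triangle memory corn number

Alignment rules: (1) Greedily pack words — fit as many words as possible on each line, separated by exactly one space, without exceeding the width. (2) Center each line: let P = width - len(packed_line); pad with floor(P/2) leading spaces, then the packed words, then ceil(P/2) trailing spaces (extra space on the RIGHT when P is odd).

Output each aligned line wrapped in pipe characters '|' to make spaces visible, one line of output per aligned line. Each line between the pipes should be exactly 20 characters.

Line 1: ['developer', 'is', 'mineral'] (min_width=20, slack=0)
Line 2: ['electric', 'chair', 'they'] (min_width=19, slack=1)
Line 3: ['train', 'a', 'do', 'python'] (min_width=17, slack=3)
Line 4: ['triangle', 'memory', 'corn'] (min_width=20, slack=0)
Line 5: ['number'] (min_width=6, slack=14)

Answer: |developer is mineral|
|electric chair they |
| train a do python  |
|triangle memory corn|
|       number       |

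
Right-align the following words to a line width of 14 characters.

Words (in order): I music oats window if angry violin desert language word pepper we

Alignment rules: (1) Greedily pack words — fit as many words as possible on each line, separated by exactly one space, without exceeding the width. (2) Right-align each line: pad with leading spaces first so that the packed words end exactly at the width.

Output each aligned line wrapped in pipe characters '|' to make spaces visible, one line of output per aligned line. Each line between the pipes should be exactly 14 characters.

Line 1: ['I', 'music', 'oats'] (min_width=12, slack=2)
Line 2: ['window', 'if'] (min_width=9, slack=5)
Line 3: ['angry', 'violin'] (min_width=12, slack=2)
Line 4: ['desert'] (min_width=6, slack=8)
Line 5: ['language', 'word'] (min_width=13, slack=1)
Line 6: ['pepper', 'we'] (min_width=9, slack=5)

Answer: |  I music oats|
|     window if|
|  angry violin|
|        desert|
| language word|
|     pepper we|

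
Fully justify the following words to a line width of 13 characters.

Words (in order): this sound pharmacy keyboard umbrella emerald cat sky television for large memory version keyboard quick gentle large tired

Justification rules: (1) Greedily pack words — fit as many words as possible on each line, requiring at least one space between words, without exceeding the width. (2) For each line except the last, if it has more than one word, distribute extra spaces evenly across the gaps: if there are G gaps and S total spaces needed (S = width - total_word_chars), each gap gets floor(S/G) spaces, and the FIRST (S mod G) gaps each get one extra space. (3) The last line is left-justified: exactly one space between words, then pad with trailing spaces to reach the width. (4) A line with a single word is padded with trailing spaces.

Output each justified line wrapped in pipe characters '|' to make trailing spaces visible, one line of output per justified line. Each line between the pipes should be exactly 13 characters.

Answer: |this    sound|
|pharmacy     |
|keyboard     |
|umbrella     |
|emerald   cat|
|sky          |
|television   |
|for     large|
|memory       |
|version      |
|keyboard     |
|quick  gentle|
|large tired  |

Derivation:
Line 1: ['this', 'sound'] (min_width=10, slack=3)
Line 2: ['pharmacy'] (min_width=8, slack=5)
Line 3: ['keyboard'] (min_width=8, slack=5)
Line 4: ['umbrella'] (min_width=8, slack=5)
Line 5: ['emerald', 'cat'] (min_width=11, slack=2)
Line 6: ['sky'] (min_width=3, slack=10)
Line 7: ['television'] (min_width=10, slack=3)
Line 8: ['for', 'large'] (min_width=9, slack=4)
Line 9: ['memory'] (min_width=6, slack=7)
Line 10: ['version'] (min_width=7, slack=6)
Line 11: ['keyboard'] (min_width=8, slack=5)
Line 12: ['quick', 'gentle'] (min_width=12, slack=1)
Line 13: ['large', 'tired'] (min_width=11, slack=2)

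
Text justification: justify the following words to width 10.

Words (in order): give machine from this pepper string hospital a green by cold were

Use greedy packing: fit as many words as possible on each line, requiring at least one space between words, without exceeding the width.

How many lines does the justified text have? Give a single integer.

Line 1: ['give'] (min_width=4, slack=6)
Line 2: ['machine'] (min_width=7, slack=3)
Line 3: ['from', 'this'] (min_width=9, slack=1)
Line 4: ['pepper'] (min_width=6, slack=4)
Line 5: ['string'] (min_width=6, slack=4)
Line 6: ['hospital', 'a'] (min_width=10, slack=0)
Line 7: ['green', 'by'] (min_width=8, slack=2)
Line 8: ['cold', 'were'] (min_width=9, slack=1)
Total lines: 8

Answer: 8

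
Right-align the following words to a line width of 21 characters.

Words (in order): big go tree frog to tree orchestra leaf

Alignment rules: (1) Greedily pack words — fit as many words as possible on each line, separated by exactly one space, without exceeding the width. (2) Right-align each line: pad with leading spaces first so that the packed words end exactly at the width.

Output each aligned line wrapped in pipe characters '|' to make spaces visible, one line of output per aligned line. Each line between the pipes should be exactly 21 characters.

Line 1: ['big', 'go', 'tree', 'frog', 'to'] (min_width=19, slack=2)
Line 2: ['tree', 'orchestra', 'leaf'] (min_width=19, slack=2)

Answer: |  big go tree frog to|
|  tree orchestra leaf|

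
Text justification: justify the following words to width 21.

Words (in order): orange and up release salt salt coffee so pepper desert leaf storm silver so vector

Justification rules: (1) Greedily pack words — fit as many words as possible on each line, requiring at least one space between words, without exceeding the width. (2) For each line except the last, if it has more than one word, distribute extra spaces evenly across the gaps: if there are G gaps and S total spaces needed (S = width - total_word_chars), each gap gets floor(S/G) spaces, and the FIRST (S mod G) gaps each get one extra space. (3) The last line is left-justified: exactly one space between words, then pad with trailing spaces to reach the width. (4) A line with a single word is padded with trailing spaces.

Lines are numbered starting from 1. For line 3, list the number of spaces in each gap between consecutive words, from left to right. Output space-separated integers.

Answer: 3 2

Derivation:
Line 1: ['orange', 'and', 'up', 'release'] (min_width=21, slack=0)
Line 2: ['salt', 'salt', 'coffee', 'so'] (min_width=19, slack=2)
Line 3: ['pepper', 'desert', 'leaf'] (min_width=18, slack=3)
Line 4: ['storm', 'silver', 'so'] (min_width=15, slack=6)
Line 5: ['vector'] (min_width=6, slack=15)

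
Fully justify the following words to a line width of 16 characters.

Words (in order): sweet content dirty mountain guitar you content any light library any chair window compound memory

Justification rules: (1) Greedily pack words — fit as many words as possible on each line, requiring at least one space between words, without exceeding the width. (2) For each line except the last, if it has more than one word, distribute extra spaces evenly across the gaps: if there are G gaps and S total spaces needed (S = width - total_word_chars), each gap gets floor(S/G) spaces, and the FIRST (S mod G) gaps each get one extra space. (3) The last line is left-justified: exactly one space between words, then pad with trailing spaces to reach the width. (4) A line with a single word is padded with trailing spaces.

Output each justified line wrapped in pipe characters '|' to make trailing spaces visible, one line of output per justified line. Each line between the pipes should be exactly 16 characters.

Line 1: ['sweet', 'content'] (min_width=13, slack=3)
Line 2: ['dirty', 'mountain'] (min_width=14, slack=2)
Line 3: ['guitar', 'you'] (min_width=10, slack=6)
Line 4: ['content', 'any'] (min_width=11, slack=5)
Line 5: ['light', 'library'] (min_width=13, slack=3)
Line 6: ['any', 'chair', 'window'] (min_width=16, slack=0)
Line 7: ['compound', 'memory'] (min_width=15, slack=1)

Answer: |sweet    content|
|dirty   mountain|
|guitar       you|
|content      any|
|light    library|
|any chair window|
|compound memory |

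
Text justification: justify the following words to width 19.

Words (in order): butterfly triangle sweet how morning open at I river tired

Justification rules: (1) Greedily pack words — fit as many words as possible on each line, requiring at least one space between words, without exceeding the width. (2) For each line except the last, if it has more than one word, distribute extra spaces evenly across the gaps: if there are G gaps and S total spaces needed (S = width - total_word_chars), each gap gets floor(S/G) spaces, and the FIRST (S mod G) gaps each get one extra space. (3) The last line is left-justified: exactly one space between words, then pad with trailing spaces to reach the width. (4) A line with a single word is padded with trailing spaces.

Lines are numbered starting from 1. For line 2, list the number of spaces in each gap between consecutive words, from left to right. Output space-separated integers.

Line 1: ['butterfly', 'triangle'] (min_width=18, slack=1)
Line 2: ['sweet', 'how', 'morning'] (min_width=17, slack=2)
Line 3: ['open', 'at', 'I', 'river'] (min_width=15, slack=4)
Line 4: ['tired'] (min_width=5, slack=14)

Answer: 2 2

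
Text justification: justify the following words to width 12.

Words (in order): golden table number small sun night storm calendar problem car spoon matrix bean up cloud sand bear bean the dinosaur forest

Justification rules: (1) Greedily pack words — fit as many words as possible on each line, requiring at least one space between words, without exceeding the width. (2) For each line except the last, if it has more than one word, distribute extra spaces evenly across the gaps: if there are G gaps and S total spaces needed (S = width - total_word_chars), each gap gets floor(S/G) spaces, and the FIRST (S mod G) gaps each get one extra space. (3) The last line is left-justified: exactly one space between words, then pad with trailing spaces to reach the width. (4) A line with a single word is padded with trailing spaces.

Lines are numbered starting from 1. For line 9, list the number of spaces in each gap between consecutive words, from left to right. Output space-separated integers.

Answer: 3

Derivation:
Line 1: ['golden', 'table'] (min_width=12, slack=0)
Line 2: ['number', 'small'] (min_width=12, slack=0)
Line 3: ['sun', 'night'] (min_width=9, slack=3)
Line 4: ['storm'] (min_width=5, slack=7)
Line 5: ['calendar'] (min_width=8, slack=4)
Line 6: ['problem', 'car'] (min_width=11, slack=1)
Line 7: ['spoon', 'matrix'] (min_width=12, slack=0)
Line 8: ['bean', 'up'] (min_width=7, slack=5)
Line 9: ['cloud', 'sand'] (min_width=10, slack=2)
Line 10: ['bear', 'bean'] (min_width=9, slack=3)
Line 11: ['the', 'dinosaur'] (min_width=12, slack=0)
Line 12: ['forest'] (min_width=6, slack=6)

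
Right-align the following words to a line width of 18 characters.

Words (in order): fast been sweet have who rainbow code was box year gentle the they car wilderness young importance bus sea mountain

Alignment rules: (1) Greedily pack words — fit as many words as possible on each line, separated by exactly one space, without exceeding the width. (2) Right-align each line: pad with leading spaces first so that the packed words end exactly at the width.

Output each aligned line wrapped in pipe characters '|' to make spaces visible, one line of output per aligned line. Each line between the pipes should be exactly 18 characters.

Answer: |   fast been sweet|
|  have who rainbow|
| code was box year|
|   gentle the they|
|    car wilderness|
|  young importance|
|  bus sea mountain|

Derivation:
Line 1: ['fast', 'been', 'sweet'] (min_width=15, slack=3)
Line 2: ['have', 'who', 'rainbow'] (min_width=16, slack=2)
Line 3: ['code', 'was', 'box', 'year'] (min_width=17, slack=1)
Line 4: ['gentle', 'the', 'they'] (min_width=15, slack=3)
Line 5: ['car', 'wilderness'] (min_width=14, slack=4)
Line 6: ['young', 'importance'] (min_width=16, slack=2)
Line 7: ['bus', 'sea', 'mountain'] (min_width=16, slack=2)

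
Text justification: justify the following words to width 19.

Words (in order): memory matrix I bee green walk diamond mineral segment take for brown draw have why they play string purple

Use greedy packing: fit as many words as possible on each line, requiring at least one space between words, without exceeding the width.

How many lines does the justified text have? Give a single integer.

Answer: 6

Derivation:
Line 1: ['memory', 'matrix', 'I', 'bee'] (min_width=19, slack=0)
Line 2: ['green', 'walk', 'diamond'] (min_width=18, slack=1)
Line 3: ['mineral', 'segment'] (min_width=15, slack=4)
Line 4: ['take', 'for', 'brown', 'draw'] (min_width=19, slack=0)
Line 5: ['have', 'why', 'they', 'play'] (min_width=18, slack=1)
Line 6: ['string', 'purple'] (min_width=13, slack=6)
Total lines: 6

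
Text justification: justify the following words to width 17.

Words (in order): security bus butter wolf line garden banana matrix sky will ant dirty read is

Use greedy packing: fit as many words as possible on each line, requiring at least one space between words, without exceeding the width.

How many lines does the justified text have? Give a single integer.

Answer: 5

Derivation:
Line 1: ['security', 'bus'] (min_width=12, slack=5)
Line 2: ['butter', 'wolf', 'line'] (min_width=16, slack=1)
Line 3: ['garden', 'banana'] (min_width=13, slack=4)
Line 4: ['matrix', 'sky', 'will'] (min_width=15, slack=2)
Line 5: ['ant', 'dirty', 'read', 'is'] (min_width=17, slack=0)
Total lines: 5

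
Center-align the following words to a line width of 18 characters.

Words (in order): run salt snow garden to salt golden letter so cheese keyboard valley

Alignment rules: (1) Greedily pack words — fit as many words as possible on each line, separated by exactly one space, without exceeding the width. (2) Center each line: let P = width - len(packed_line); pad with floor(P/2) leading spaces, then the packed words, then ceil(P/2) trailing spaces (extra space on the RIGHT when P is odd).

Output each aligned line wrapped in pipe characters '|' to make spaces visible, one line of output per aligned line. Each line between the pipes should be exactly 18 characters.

Line 1: ['run', 'salt', 'snow'] (min_width=13, slack=5)
Line 2: ['garden', 'to', 'salt'] (min_width=14, slack=4)
Line 3: ['golden', 'letter', 'so'] (min_width=16, slack=2)
Line 4: ['cheese', 'keyboard'] (min_width=15, slack=3)
Line 5: ['valley'] (min_width=6, slack=12)

Answer: |  run salt snow   |
|  garden to salt  |
| golden letter so |
| cheese keyboard  |
|      valley      |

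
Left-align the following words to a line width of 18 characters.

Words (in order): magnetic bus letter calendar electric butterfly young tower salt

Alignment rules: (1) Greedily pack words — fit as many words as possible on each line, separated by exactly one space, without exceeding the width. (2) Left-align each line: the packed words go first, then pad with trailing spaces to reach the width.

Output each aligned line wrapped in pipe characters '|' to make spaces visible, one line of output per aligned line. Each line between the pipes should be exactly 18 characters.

Line 1: ['magnetic', 'bus'] (min_width=12, slack=6)
Line 2: ['letter', 'calendar'] (min_width=15, slack=3)
Line 3: ['electric', 'butterfly'] (min_width=18, slack=0)
Line 4: ['young', 'tower', 'salt'] (min_width=16, slack=2)

Answer: |magnetic bus      |
|letter calendar   |
|electric butterfly|
|young tower salt  |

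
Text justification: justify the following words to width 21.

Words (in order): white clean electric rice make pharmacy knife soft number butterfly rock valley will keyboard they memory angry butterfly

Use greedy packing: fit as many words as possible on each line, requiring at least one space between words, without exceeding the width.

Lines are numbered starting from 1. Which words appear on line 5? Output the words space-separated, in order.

Answer: will keyboard they

Derivation:
Line 1: ['white', 'clean', 'electric'] (min_width=20, slack=1)
Line 2: ['rice', 'make', 'pharmacy'] (min_width=18, slack=3)
Line 3: ['knife', 'soft', 'number'] (min_width=17, slack=4)
Line 4: ['butterfly', 'rock', 'valley'] (min_width=21, slack=0)
Line 5: ['will', 'keyboard', 'they'] (min_width=18, slack=3)
Line 6: ['memory', 'angry'] (min_width=12, slack=9)
Line 7: ['butterfly'] (min_width=9, slack=12)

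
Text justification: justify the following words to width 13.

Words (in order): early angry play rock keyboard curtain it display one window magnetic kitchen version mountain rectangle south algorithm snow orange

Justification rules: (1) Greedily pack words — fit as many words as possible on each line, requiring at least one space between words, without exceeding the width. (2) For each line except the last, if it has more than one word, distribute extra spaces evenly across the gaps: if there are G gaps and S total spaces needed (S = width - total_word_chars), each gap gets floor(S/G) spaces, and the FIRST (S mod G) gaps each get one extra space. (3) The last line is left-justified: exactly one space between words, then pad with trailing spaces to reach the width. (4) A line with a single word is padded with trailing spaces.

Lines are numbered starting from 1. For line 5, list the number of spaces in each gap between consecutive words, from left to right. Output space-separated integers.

Answer: 3

Derivation:
Line 1: ['early', 'angry'] (min_width=11, slack=2)
Line 2: ['play', 'rock'] (min_width=9, slack=4)
Line 3: ['keyboard'] (min_width=8, slack=5)
Line 4: ['curtain', 'it'] (min_width=10, slack=3)
Line 5: ['display', 'one'] (min_width=11, slack=2)
Line 6: ['window'] (min_width=6, slack=7)
Line 7: ['magnetic'] (min_width=8, slack=5)
Line 8: ['kitchen'] (min_width=7, slack=6)
Line 9: ['version'] (min_width=7, slack=6)
Line 10: ['mountain'] (min_width=8, slack=5)
Line 11: ['rectangle'] (min_width=9, slack=4)
Line 12: ['south'] (min_width=5, slack=8)
Line 13: ['algorithm'] (min_width=9, slack=4)
Line 14: ['snow', 'orange'] (min_width=11, slack=2)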